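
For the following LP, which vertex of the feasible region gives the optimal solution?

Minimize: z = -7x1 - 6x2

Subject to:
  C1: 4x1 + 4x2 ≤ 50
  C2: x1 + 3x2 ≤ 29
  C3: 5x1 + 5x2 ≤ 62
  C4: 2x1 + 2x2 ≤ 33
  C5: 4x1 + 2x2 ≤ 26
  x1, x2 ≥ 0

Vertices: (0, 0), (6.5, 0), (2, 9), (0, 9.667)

Evaluate the objective at each vertex of the feasible region:
  z(0, 0) = 0
  z(6.5, 0) = -45.5
  z(2, 9) = -68  ←
  z(0, 9.667) = -58
The minimum is at x1 = 2, x2 = 9.

(2, 9)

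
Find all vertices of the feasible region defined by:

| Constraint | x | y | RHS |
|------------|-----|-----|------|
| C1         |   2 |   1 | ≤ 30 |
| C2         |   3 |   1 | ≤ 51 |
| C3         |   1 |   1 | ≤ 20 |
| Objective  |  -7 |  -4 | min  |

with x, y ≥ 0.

(0, 0), (15, 0), (10, 10), (0, 20)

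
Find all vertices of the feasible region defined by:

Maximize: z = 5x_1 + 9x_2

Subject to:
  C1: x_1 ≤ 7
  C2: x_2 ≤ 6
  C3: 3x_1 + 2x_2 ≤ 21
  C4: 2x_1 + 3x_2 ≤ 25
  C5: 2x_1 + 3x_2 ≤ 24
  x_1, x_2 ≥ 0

(0, 0), (7, 0), (3, 6), (0, 6)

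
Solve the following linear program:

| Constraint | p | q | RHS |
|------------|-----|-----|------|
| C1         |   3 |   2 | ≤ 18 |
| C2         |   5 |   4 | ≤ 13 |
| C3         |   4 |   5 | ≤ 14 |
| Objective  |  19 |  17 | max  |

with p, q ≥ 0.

Evaluate the objective at each vertex of the feasible region:
  z(0, 0) = 0
  z(2.6, 0) = 49.4
  z(1, 2) = 53  ←
  z(0, 2.8) = 47.6
The maximum is at p = 1, q = 2.

p = 1, q = 2, z = 53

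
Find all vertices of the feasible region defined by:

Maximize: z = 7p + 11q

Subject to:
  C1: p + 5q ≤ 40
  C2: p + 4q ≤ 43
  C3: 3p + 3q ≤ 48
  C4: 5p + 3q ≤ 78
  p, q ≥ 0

(0, 0), (15.6, 0), (15, 1), (10, 6), (0, 8)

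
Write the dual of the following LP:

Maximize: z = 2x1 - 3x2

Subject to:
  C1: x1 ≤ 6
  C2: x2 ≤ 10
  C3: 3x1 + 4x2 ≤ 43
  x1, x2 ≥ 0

Primal max cᵀx s.t. Ax ≤ b, x ≥ 0  →  Dual min bᵀy s.t. Aᵀy ≥ c, y ≥ 0.

Minimize: z = 6y1 + 10y2 + 43y3

Subject to:
  y1 + 3y3 ≥ 2
  y2 + 4y3 ≥ -3
  y1, y2, y3 ≥ 0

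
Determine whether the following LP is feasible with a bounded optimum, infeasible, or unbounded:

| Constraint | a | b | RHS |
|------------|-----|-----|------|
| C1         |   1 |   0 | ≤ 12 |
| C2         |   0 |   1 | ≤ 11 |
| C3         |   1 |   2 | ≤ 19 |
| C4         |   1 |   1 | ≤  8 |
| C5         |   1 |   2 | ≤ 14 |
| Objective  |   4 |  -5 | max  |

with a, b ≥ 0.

Feasible with a bounded optimal solution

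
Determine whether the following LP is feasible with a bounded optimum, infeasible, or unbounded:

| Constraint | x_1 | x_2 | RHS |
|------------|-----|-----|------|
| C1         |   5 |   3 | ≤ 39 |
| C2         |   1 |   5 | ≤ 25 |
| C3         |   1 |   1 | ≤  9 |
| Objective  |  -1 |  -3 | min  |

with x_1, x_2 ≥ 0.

Feasible with a bounded optimal solution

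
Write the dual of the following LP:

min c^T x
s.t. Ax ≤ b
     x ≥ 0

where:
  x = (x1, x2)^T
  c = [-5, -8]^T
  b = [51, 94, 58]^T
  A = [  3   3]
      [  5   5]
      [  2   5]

Primal min cᵀx s.t. Ax ≤ b, x ≥ 0  →  Dual max −bᵀy s.t. Aᵀy ≥ −c, y ≥ 0.

Maximize: z = -51y1 - 94y2 - 58y3

Subject to:
  3y1 + 5y2 + 2y3 ≥ 5
  3y1 + 5y2 + 5y3 ≥ 8
  y1, y2, y3 ≥ 0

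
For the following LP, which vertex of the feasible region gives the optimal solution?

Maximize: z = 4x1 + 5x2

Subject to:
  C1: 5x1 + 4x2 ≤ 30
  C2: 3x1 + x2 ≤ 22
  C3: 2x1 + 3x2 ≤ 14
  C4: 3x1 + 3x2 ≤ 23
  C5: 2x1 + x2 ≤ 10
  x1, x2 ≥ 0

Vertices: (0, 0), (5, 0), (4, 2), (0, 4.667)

Evaluate the objective at each vertex of the feasible region:
  z(0, 0) = 0
  z(5, 0) = 20
  z(4, 2) = 26  ←
  z(0, 4.667) = 23.33
The maximum is at x1 = 4, x2 = 2.

(4, 2)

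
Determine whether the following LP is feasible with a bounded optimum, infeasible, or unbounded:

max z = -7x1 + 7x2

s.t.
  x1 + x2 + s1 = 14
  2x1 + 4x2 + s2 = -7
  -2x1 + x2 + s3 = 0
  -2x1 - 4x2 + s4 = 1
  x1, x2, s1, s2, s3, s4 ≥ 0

Infeasible (no feasible solution exists)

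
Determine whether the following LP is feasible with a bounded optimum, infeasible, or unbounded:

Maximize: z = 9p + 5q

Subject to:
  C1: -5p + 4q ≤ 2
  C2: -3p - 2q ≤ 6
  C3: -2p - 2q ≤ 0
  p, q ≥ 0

Unbounded (objective can increase without bound)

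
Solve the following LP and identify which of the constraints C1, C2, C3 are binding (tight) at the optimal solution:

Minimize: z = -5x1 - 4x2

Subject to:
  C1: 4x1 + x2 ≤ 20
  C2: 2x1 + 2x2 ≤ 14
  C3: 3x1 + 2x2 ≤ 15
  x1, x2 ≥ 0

At x1 = 1, x2 = 6, compute slack b - a·x for each constraint:
  C1: 20 − 10 = 10  (slack)
  C2: 14 − 14 = 0  (binding)
  C3: 15 − 15 = 0  (binding)

Optimal: x1 = 1, x2 = 6
Binding: C2, C3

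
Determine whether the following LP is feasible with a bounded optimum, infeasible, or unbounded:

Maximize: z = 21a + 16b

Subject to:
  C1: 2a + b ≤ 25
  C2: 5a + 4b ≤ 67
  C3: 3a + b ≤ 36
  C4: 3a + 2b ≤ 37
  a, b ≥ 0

Feasible with a bounded optimal solution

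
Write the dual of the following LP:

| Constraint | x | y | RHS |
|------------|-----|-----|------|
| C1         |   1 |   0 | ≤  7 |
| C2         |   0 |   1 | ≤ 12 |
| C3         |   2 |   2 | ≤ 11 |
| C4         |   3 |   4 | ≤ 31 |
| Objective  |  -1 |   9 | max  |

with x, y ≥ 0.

Primal max cᵀx s.t. Ax ≤ b, x ≥ 0  →  Dual min bᵀy s.t. Aᵀy ≥ c, y ≥ 0.

Minimize: z = 7y1 + 12y2 + 11y3 + 31y4

Subject to:
  y1 + 2y3 + 3y4 ≥ -1
  y2 + 2y3 + 4y4 ≥ 9
  y1, y2, y3, y4 ≥ 0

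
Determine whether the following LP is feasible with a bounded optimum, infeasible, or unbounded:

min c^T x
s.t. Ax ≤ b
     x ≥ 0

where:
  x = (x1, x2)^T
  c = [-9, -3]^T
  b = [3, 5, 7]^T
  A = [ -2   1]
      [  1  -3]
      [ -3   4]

Unbounded (objective can decrease without bound)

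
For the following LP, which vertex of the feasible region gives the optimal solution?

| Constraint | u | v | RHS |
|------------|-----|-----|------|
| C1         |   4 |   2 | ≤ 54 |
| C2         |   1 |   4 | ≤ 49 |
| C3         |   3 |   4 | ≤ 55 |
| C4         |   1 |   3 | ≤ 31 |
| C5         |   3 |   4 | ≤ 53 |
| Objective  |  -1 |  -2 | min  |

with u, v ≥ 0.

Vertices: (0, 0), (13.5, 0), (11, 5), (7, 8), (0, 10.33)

Evaluate the objective at each vertex of the feasible region:
  z(0, 0) = 0
  z(13.5, 0) = -13.5
  z(11, 5) = -21
  z(7, 8) = -23  ←
  z(0, 10.33) = -20.67
The minimum is at u = 7, v = 8.

(7, 8)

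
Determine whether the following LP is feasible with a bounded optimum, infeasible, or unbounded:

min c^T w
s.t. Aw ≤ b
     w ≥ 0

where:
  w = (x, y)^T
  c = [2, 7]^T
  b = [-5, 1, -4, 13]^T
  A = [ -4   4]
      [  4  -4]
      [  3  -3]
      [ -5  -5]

Infeasible (no feasible solution exists)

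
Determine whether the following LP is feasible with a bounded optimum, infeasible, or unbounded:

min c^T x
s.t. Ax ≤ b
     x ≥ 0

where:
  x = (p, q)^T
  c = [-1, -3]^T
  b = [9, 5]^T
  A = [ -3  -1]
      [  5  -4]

Unbounded (objective can decrease without bound)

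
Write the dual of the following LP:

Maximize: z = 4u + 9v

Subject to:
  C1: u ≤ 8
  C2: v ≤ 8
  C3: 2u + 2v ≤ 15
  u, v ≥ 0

Primal max cᵀx s.t. Ax ≤ b, x ≥ 0  →  Dual min bᵀy s.t. Aᵀy ≥ c, y ≥ 0.

Minimize: z = 8y1 + 8y2 + 15y3

Subject to:
  y1 + 2y3 ≥ 4
  y2 + 2y3 ≥ 9
  y1, y2, y3 ≥ 0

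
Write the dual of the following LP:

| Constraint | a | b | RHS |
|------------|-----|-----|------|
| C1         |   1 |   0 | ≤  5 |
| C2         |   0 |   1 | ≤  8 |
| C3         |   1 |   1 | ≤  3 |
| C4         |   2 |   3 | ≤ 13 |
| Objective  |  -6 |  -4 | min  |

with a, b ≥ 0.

Primal min cᵀx s.t. Ax ≤ b, x ≥ 0  →  Dual max −bᵀy s.t. Aᵀy ≥ −c, y ≥ 0.

Maximize: z = -5y1 - 8y2 - 3y3 - 13y4

Subject to:
  y1 + y3 + 2y4 ≥ 6
  y2 + y3 + 3y4 ≥ 4
  y1, y2, y3, y4 ≥ 0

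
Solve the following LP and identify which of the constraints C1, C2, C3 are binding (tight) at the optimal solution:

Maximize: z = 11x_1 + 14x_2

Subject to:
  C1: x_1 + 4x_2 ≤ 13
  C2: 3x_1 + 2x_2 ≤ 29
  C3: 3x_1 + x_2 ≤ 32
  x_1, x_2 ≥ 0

At x_1 = 9, x_2 = 1, compute slack b - a·x for each constraint:
  C1: 13 − 13 = 0  (binding)
  C2: 29 − 29 = 0  (binding)
  C3: 32 − 28 = 4  (slack)

Optimal: x_1 = 9, x_2 = 1
Binding: C1, C2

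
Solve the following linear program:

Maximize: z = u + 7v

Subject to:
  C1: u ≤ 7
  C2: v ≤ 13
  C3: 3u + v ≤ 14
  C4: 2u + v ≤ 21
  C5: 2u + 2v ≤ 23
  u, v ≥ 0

Evaluate the objective at each vertex of the feasible region:
  z(0, 0) = 0
  z(4.667, 0) = 4.667
  z(1.25, 10.25) = 73
  z(0, 11.5) = 80.5  ←
The maximum is at u = 0, v = 11.5.

u = 0, v = 11.5, z = 80.5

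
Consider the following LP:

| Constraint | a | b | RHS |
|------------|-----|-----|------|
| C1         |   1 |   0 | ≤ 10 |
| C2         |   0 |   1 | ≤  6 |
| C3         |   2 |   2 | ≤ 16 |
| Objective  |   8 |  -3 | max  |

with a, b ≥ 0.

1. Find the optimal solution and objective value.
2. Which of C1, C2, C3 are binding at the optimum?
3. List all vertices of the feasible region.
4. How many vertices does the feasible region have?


1. a = 8, b = 0, z = 64
2. C3
3. (0, 0), (8, 0), (2, 6), (0, 6)
4. 4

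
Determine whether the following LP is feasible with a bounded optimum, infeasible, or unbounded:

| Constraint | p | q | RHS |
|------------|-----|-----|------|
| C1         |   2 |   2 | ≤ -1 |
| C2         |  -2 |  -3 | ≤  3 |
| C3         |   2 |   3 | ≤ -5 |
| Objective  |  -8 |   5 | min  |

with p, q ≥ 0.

Infeasible (no feasible solution exists)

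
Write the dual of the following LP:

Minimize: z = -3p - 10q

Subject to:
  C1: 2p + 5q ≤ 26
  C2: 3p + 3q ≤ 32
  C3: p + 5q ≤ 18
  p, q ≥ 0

Primal min cᵀx s.t. Ax ≤ b, x ≥ 0  →  Dual max −bᵀy s.t. Aᵀy ≥ −c, y ≥ 0.

Maximize: z = -26y1 - 32y2 - 18y3

Subject to:
  2y1 + 3y2 + y3 ≥ 3
  5y1 + 3y2 + 5y3 ≥ 10
  y1, y2, y3 ≥ 0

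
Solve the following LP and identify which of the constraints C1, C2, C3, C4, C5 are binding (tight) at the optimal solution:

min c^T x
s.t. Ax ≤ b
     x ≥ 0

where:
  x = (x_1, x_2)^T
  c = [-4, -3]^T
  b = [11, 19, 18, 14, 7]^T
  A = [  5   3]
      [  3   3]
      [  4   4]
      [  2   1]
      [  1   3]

At x_1 = 1, x_2 = 2, compute slack b - a·x for each constraint:
  C1: 11 − 11 = 0  (binding)
  C2: 19 − 9 = 10  (slack)
  C3: 18 − 12 = 6  (slack)
  C4: 14 − 4 = 10  (slack)
  C5: 7 − 7 = 0  (binding)

Optimal: x_1 = 1, x_2 = 2
Binding: C1, C5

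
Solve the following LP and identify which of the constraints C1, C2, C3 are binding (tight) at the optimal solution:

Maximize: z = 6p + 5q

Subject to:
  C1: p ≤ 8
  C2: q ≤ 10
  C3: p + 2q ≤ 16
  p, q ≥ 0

At p = 8, q = 4, compute slack b - a·x for each constraint:
  C1: 8 − 8 = 0  (binding)
  C2: 10 − 4 = 6  (slack)
  C3: 16 − 16 = 0  (binding)

Optimal: p = 8, q = 4
Binding: C1, C3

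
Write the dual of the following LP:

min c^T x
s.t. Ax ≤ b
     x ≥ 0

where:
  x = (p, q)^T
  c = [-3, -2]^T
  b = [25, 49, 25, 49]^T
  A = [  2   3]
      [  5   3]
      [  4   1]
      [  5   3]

Primal min cᵀx s.t. Ax ≤ b, x ≥ 0  →  Dual max −bᵀy s.t. Aᵀy ≥ −c, y ≥ 0.

Maximize: z = -25y1 - 49y2 - 25y3 - 49y4

Subject to:
  2y1 + 5y2 + 4y3 + 5y4 ≥ 3
  3y1 + 3y2 + y3 + 3y4 ≥ 2
  y1, y2, y3, y4 ≥ 0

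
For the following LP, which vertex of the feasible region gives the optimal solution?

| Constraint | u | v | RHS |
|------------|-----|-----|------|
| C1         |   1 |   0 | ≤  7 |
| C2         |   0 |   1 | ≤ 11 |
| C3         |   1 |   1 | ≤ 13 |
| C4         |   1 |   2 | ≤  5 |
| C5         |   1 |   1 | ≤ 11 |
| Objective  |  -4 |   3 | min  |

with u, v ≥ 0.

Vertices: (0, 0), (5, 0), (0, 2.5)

Evaluate the objective at each vertex of the feasible region:
  z(0, 0) = 0
  z(5, 0) = -20  ←
  z(0, 2.5) = 7.5
The minimum is at u = 5, v = 0.

(5, 0)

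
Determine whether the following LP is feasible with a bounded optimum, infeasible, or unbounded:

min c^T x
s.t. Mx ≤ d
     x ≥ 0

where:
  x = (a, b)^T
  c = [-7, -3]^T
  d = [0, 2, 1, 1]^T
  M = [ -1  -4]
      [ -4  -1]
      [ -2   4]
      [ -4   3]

Unbounded (objective can decrease without bound)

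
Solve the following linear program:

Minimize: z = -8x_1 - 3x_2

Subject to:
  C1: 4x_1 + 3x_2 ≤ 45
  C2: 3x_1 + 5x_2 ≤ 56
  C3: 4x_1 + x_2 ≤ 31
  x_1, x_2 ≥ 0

Evaluate the objective at each vertex of the feasible region:
  z(0, 0) = 0
  z(7.75, 0) = -62
  z(6, 7) = -69  ←
  z(5.182, 8.091) = -65.73
  z(0, 11.2) = -33.6
The minimum is at x_1 = 6, x_2 = 7.

x_1 = 6, x_2 = 7, z = -69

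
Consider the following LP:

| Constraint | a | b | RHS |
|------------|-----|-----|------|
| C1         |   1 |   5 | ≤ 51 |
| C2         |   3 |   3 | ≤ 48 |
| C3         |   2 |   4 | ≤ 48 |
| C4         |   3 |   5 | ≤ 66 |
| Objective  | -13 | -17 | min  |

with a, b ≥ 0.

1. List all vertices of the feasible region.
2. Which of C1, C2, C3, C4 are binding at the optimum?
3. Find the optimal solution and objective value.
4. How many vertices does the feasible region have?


1. (0, 0), (16, 0), (8, 8), (6, 9), (0, 10.2)
2. C2, C3
3. a = 8, b = 8, z = -240
4. 5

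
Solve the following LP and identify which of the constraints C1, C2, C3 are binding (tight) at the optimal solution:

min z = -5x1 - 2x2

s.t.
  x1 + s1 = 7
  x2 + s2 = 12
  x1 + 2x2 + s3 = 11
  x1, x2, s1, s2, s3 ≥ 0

At x1 = 7, x2 = 2, compute slack b - a·x for each constraint:
  C1: 7 − 7 = 0  (binding)
  C2: 12 − 2 = 10  (slack)
  C3: 11 − 11 = 0  (binding)

Optimal: x1 = 7, x2 = 2
Binding: C1, C3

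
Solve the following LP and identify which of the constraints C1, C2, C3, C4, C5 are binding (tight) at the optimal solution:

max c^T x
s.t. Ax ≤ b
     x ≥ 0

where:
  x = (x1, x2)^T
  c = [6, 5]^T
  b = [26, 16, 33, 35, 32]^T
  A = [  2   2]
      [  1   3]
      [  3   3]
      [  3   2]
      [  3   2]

At x1 = 10, x2 = 1, compute slack b - a·x for each constraint:
  C1: 26 − 22 = 4  (slack)
  C2: 16 − 13 = 3  (slack)
  C3: 33 − 33 = 0  (binding)
  C4: 35 − 32 = 3  (slack)
  C5: 32 − 32 = 0  (binding)

Optimal: x1 = 10, x2 = 1
Binding: C3, C5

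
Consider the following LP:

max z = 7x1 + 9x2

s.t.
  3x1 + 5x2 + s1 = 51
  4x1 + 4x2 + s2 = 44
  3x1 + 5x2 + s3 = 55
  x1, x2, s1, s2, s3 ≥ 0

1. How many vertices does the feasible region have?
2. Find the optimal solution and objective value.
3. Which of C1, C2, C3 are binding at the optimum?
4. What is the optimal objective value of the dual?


1. 4
2. x1 = 2, x2 = 9, z = 95
3. C1, C2
4. 95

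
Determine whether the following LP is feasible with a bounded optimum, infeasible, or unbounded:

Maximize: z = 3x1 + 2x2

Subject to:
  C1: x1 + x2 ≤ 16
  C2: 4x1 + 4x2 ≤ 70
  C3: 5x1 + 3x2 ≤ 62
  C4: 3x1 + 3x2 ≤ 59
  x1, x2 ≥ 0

Feasible with a bounded optimal solution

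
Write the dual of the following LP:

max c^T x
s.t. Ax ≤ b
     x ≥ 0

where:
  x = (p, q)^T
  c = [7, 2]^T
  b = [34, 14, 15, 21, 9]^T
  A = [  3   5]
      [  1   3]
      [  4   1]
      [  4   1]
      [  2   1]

Primal max cᵀx s.t. Ax ≤ b, x ≥ 0  →  Dual min bᵀy s.t. Aᵀy ≥ c, y ≥ 0.

Minimize: z = 34y1 + 14y2 + 15y3 + 21y4 + 9y5

Subject to:
  3y1 + y2 + 4y3 + 4y4 + 2y5 ≥ 7
  5y1 + 3y2 + y3 + y4 + y5 ≥ 2
  y1, y2, y3, y4, y5 ≥ 0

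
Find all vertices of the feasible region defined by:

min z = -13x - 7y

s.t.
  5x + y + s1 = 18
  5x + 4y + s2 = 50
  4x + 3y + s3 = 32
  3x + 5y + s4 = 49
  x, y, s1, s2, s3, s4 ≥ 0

(0, 0), (3.6, 0), (2, 8), (1.182, 9.091), (0, 9.8)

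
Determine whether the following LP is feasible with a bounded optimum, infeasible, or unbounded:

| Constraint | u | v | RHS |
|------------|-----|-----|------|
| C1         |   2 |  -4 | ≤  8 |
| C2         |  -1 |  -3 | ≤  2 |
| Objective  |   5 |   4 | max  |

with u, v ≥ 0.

Unbounded (objective can increase without bound)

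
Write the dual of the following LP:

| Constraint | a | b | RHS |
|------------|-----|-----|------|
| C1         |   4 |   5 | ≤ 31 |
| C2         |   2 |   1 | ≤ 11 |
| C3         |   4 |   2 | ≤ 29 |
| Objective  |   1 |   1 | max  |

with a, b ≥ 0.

Primal max cᵀx s.t. Ax ≤ b, x ≥ 0  →  Dual min bᵀy s.t. Aᵀy ≥ c, y ≥ 0.

Minimize: z = 31y1 + 11y2 + 29y3

Subject to:
  4y1 + 2y2 + 4y3 ≥ 1
  5y1 + y2 + 2y3 ≥ 1
  y1, y2, y3 ≥ 0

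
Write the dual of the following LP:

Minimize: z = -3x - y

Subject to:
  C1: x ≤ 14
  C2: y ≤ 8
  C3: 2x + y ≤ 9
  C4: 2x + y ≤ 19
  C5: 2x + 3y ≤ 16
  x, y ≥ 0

Primal min cᵀx s.t. Ax ≤ b, x ≥ 0  →  Dual max −bᵀy s.t. Aᵀy ≥ −c, y ≥ 0.

Maximize: z = -14y1 - 8y2 - 9y3 - 19y4 - 16y5

Subject to:
  y1 + 2y3 + 2y4 + 2y5 ≥ 3
  y2 + y3 + y4 + 3y5 ≥ 1
  y1, y2, y3, y4, y5 ≥ 0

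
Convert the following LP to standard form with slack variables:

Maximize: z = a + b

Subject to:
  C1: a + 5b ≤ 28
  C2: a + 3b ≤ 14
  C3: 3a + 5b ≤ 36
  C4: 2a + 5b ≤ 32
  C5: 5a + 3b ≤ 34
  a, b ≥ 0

max z = a + b

s.t.
  a + 5b + s1 = 28
  a + 3b + s2 = 14
  3a + 5b + s3 = 36
  2a + 5b + s4 = 32
  5a + 3b + s5 = 34
  a, b, s1, s2, s3, s4, s5 ≥ 0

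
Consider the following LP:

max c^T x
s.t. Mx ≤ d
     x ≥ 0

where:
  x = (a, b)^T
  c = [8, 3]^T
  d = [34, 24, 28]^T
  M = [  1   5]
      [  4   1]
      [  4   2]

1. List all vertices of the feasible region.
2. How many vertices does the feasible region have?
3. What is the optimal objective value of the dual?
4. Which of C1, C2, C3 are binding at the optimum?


1. (0, 0), (6, 0), (5, 4), (4, 6), (0, 6.8)
2. 5
3. 52
4. C2, C3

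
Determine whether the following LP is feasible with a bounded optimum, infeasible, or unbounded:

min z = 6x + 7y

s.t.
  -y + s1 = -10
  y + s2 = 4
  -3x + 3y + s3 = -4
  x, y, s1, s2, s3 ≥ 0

Infeasible (no feasible solution exists)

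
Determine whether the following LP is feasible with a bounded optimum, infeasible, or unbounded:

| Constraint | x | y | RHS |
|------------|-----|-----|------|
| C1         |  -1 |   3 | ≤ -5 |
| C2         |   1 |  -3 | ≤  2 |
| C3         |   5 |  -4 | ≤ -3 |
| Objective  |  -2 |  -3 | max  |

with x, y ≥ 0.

Infeasible (no feasible solution exists)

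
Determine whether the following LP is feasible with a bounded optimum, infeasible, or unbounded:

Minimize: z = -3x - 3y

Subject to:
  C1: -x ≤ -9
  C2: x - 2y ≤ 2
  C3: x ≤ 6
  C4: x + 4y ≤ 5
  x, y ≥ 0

Infeasible (no feasible solution exists)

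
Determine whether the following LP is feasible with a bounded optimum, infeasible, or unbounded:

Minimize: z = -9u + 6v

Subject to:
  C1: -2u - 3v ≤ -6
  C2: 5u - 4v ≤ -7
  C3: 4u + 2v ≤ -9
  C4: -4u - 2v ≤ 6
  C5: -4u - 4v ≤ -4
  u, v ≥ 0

Infeasible (no feasible solution exists)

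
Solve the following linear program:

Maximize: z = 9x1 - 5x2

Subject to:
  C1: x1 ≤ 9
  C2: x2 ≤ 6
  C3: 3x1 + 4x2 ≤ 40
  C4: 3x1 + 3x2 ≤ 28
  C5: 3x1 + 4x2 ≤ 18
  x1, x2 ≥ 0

Evaluate the objective at each vertex of the feasible region:
  z(0, 0) = 0
  z(6, 0) = 54  ←
  z(0, 4.5) = -22.5
The maximum is at x1 = 6, x2 = 0.

x1 = 6, x2 = 0, z = 54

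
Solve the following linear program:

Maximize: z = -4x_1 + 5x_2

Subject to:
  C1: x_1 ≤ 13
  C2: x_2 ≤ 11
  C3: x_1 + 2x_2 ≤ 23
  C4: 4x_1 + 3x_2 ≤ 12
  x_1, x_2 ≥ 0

Evaluate the objective at each vertex of the feasible region:
  z(0, 0) = 0
  z(3, 0) = -12
  z(0, 4) = 20  ←
The maximum is at x_1 = 0, x_2 = 4.

x_1 = 0, x_2 = 4, z = 20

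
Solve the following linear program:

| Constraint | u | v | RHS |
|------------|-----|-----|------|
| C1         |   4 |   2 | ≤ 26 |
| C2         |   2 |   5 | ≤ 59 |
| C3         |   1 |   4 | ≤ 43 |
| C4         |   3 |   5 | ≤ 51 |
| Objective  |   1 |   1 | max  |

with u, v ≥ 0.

Evaluate the objective at each vertex of the feasible region:
  z(0, 0) = 0
  z(6.5, 0) = 6.5
  z(2, 9) = 11  ←
  z(0, 10.2) = 10.2
The maximum is at u = 2, v = 9.

u = 2, v = 9, z = 11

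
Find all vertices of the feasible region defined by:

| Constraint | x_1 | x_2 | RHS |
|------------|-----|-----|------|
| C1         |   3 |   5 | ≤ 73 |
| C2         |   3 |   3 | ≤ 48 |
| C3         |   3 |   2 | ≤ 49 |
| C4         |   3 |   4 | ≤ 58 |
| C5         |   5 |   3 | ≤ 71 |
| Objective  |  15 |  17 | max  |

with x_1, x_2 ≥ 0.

(0, 0), (14.2, 0), (11.5, 4.5), (6, 10), (0, 14.5)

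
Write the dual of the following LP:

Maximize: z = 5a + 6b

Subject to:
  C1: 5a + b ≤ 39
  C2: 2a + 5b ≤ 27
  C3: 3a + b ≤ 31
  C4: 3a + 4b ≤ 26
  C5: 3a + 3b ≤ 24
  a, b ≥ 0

Primal max cᵀx s.t. Ax ≤ b, x ≥ 0  →  Dual min bᵀy s.t. Aᵀy ≥ c, y ≥ 0.

Minimize: z = 39y1 + 27y2 + 31y3 + 26y4 + 24y5

Subject to:
  5y1 + 2y2 + 3y3 + 3y4 + 3y5 ≥ 5
  y1 + 5y2 + y3 + 4y4 + 3y5 ≥ 6
  y1, y2, y3, y4, y5 ≥ 0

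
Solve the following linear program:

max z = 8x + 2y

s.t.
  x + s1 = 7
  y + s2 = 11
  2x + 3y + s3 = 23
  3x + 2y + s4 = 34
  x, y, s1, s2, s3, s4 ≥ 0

Evaluate the objective at each vertex of the feasible region:
  z(0, 0) = 0
  z(7, 0) = 56
  z(7, 3) = 62  ←
  z(0, 7.667) = 15.33
The maximum is at x = 7, y = 3.

x = 7, y = 3, z = 62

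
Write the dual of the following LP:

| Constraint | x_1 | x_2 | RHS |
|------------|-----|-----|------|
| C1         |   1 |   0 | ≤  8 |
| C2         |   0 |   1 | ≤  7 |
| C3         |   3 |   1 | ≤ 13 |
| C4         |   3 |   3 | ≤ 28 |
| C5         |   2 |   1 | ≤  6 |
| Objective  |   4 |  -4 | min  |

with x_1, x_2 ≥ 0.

Primal min cᵀx s.t. Ax ≤ b, x ≥ 0  →  Dual max −bᵀy s.t. Aᵀy ≥ −c, y ≥ 0.

Maximize: z = -8y1 - 7y2 - 13y3 - 28y4 - 6y5

Subject to:
  y1 + 3y3 + 3y4 + 2y5 ≥ -4
  y2 + y3 + 3y4 + y5 ≥ 4
  y1, y2, y3, y4, y5 ≥ 0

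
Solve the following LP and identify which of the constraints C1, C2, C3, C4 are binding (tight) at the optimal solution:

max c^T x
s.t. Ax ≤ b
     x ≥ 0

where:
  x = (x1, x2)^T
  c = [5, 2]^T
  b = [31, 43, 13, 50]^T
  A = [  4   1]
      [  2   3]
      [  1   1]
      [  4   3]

At x1 = 6, x2 = 7, compute slack b - a·x for each constraint:
  C1: 31 − 31 = 0  (binding)
  C2: 43 − 33 = 10  (slack)
  C3: 13 − 13 = 0  (binding)
  C4: 50 − 45 = 5  (slack)

Optimal: x1 = 6, x2 = 7
Binding: C1, C3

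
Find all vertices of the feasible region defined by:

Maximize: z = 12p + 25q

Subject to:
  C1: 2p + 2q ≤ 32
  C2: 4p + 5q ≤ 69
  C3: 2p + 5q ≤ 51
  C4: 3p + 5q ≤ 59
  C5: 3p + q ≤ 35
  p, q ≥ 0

(0, 0), (11.67, 0), (9.667, 6), (8, 7), (0, 10.2)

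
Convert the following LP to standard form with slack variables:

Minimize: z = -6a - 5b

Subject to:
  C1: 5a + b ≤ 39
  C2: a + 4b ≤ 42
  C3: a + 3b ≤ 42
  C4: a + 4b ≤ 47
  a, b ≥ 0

min z = -6a - 5b

s.t.
  5a + b + s1 = 39
  a + 4b + s2 = 42
  a + 3b + s3 = 42
  a + 4b + s4 = 47
  a, b, s1, s2, s3, s4 ≥ 0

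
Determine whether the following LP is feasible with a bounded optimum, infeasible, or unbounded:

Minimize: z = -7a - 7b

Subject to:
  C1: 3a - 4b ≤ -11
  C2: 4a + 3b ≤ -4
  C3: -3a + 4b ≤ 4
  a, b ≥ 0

Infeasible (no feasible solution exists)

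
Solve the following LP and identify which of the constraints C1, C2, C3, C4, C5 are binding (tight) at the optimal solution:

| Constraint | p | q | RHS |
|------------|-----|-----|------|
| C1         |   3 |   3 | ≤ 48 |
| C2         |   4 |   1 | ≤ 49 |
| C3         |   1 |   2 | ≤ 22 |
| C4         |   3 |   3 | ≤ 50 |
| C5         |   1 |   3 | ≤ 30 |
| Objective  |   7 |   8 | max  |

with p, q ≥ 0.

At p = 10, q = 6, compute slack b - a·x for each constraint:
  C1: 48 − 48 = 0  (binding)
  C2: 49 − 46 = 3  (slack)
  C3: 22 − 22 = 0  (binding)
  C4: 50 − 48 = 2  (slack)
  C5: 30 − 28 = 2  (slack)

Optimal: p = 10, q = 6
Binding: C1, C3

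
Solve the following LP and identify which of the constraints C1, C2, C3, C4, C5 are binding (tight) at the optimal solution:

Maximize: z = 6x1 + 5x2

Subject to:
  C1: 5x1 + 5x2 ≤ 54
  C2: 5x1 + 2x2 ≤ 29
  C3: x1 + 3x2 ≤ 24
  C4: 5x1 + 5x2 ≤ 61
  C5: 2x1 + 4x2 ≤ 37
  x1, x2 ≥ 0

At x1 = 3, x2 = 7, compute slack b - a·x for each constraint:
  C1: 54 − 50 = 4  (slack)
  C2: 29 − 29 = 0  (binding)
  C3: 24 − 24 = 0  (binding)
  C4: 61 − 50 = 11  (slack)
  C5: 37 − 34 = 3  (slack)

Optimal: x1 = 3, x2 = 7
Binding: C2, C3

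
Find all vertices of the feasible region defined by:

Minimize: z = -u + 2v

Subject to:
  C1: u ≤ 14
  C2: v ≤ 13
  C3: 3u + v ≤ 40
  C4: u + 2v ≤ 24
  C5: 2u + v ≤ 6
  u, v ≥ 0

(0, 0), (3, 0), (0, 6)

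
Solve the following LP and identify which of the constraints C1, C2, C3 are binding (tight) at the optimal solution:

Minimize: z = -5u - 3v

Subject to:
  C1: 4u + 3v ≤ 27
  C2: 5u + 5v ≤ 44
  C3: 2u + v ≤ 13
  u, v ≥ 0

At u = 6, v = 1, compute slack b - a·x for each constraint:
  C1: 27 − 27 = 0  (binding)
  C2: 44 − 35 = 9  (slack)
  C3: 13 − 13 = 0  (binding)

Optimal: u = 6, v = 1
Binding: C1, C3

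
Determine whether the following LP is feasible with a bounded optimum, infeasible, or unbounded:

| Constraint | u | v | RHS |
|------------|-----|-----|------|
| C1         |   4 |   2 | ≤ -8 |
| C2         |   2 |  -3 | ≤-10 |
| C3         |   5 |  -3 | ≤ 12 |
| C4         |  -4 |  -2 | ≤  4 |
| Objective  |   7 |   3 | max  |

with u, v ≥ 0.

Infeasible (no feasible solution exists)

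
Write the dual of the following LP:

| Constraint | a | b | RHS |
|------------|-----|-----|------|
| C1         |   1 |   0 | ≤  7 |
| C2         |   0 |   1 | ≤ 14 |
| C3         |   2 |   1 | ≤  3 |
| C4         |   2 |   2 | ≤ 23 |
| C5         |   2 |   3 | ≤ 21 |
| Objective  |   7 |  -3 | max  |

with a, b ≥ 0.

Primal max cᵀx s.t. Ax ≤ b, x ≥ 0  →  Dual min bᵀy s.t. Aᵀy ≥ c, y ≥ 0.

Minimize: z = 7y1 + 14y2 + 3y3 + 23y4 + 21y5

Subject to:
  y1 + 2y3 + 2y4 + 2y5 ≥ 7
  y2 + y3 + 2y4 + 3y5 ≥ -3
  y1, y2, y3, y4, y5 ≥ 0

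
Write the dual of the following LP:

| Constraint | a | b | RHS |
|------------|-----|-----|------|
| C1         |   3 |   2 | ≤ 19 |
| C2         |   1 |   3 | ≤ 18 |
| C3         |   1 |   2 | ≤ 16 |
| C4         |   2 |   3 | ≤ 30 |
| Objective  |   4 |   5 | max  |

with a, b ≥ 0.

Primal max cᵀx s.t. Ax ≤ b, x ≥ 0  →  Dual min bᵀy s.t. Aᵀy ≥ c, y ≥ 0.

Minimize: z = 19y1 + 18y2 + 16y3 + 30y4

Subject to:
  3y1 + y2 + y3 + 2y4 ≥ 4
  2y1 + 3y2 + 2y3 + 3y4 ≥ 5
  y1, y2, y3, y4 ≥ 0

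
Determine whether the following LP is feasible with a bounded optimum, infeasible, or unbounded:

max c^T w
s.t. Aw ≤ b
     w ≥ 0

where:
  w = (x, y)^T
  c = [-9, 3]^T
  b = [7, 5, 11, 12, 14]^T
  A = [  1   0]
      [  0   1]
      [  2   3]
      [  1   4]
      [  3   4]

Feasible with a bounded optimal solution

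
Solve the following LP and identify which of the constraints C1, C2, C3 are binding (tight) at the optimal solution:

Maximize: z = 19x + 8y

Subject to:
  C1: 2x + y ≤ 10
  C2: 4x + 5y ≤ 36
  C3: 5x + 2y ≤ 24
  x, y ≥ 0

At x = 4, y = 2, compute slack b - a·x for each constraint:
  C1: 10 − 10 = 0  (binding)
  C2: 36 − 26 = 10  (slack)
  C3: 24 − 24 = 0  (binding)

Optimal: x = 4, y = 2
Binding: C1, C3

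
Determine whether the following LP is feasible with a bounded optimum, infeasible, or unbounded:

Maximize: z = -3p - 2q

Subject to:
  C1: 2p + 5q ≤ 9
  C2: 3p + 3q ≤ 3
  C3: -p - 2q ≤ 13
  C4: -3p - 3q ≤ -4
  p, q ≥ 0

Infeasible (no feasible solution exists)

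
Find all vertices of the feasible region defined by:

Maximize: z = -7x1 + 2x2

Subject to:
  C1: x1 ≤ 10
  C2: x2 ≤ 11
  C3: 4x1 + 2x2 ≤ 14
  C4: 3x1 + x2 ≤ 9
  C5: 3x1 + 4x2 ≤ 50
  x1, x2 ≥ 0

(0, 0), (3, 0), (2, 3), (0, 7)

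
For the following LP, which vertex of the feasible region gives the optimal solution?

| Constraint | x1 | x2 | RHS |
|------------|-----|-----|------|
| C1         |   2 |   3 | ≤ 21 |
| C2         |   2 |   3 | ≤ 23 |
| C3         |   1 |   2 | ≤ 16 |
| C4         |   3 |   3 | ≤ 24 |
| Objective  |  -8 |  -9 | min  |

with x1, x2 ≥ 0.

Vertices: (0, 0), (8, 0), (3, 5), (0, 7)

Evaluate the objective at each vertex of the feasible region:
  z(0, 0) = 0
  z(8, 0) = -64
  z(3, 5) = -69  ←
  z(0, 7) = -63
The minimum is at x1 = 3, x2 = 5.

(3, 5)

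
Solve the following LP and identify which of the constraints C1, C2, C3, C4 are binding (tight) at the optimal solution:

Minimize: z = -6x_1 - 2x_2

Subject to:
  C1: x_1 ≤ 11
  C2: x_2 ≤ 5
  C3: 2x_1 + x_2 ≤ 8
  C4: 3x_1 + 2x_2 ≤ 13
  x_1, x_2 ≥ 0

At x_1 = 4, x_2 = 0, compute slack b - a·x for each constraint:
  C1: 11 − 4 = 7  (slack)
  C2: 5 − 0 = 5  (slack)
  C3: 8 − 8 = 0  (binding)
  C4: 13 − 12 = 1  (slack)

Optimal: x_1 = 4, x_2 = 0
Binding: C3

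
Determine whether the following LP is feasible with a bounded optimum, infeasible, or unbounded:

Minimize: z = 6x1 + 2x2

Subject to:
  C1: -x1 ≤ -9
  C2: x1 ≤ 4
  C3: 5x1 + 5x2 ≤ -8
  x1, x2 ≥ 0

Infeasible (no feasible solution exists)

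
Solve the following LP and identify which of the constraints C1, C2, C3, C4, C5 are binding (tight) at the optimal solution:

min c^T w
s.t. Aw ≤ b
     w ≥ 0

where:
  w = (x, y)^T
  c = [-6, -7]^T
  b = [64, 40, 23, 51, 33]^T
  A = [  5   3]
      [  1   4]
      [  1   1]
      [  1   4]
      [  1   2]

At x = 8, y = 8, compute slack b - a·x for each constraint:
  C1: 64 − 64 = 0  (binding)
  C2: 40 − 40 = 0  (binding)
  C3: 23 − 16 = 7  (slack)
  C4: 51 − 40 = 11  (slack)
  C5: 33 − 24 = 9  (slack)

Optimal: x = 8, y = 8
Binding: C1, C2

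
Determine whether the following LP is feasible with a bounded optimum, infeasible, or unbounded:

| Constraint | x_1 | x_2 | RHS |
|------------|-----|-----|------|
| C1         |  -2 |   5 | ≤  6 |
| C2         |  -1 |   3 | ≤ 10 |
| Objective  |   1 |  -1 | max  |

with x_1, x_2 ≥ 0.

Unbounded (objective can increase without bound)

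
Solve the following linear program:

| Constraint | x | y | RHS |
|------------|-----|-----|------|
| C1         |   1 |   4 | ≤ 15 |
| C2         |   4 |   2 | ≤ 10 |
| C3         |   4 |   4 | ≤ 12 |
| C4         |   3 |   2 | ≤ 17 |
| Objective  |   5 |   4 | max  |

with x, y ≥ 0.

Evaluate the objective at each vertex of the feasible region:
  z(0, 0) = 0
  z(2.5, 0) = 12.5
  z(2, 1) = 14  ←
  z(0, 3) = 12
The maximum is at x = 2, y = 1.

x = 2, y = 1, z = 14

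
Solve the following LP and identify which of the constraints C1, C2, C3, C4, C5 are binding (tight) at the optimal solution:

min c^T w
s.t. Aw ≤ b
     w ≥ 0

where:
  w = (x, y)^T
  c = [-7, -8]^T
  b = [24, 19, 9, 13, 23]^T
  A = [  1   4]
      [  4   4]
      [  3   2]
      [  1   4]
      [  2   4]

At x = 1, y = 3, compute slack b - a·x for each constraint:
  C1: 24 − 13 = 11  (slack)
  C2: 19 − 16 = 3  (slack)
  C3: 9 − 9 = 0  (binding)
  C4: 13 − 13 = 0  (binding)
  C5: 23 − 14 = 9  (slack)

Optimal: x = 1, y = 3
Binding: C3, C4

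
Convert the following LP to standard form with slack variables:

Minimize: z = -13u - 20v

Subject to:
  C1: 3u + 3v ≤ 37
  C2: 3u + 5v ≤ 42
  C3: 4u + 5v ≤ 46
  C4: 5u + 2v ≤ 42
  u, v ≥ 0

min z = -13u - 20v

s.t.
  3u + 3v + s1 = 37
  3u + 5v + s2 = 42
  4u + 5v + s3 = 46
  5u + 2v + s4 = 42
  u, v, s1, s2, s3, s4 ≥ 0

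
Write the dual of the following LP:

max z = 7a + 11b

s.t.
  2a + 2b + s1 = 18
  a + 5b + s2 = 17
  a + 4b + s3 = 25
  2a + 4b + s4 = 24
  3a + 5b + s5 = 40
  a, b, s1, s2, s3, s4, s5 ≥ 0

Primal max cᵀx s.t. Ax ≤ b, x ≥ 0  →  Dual min bᵀy s.t. Aᵀy ≥ c, y ≥ 0.

Minimize: z = 18y1 + 17y2 + 25y3 + 24y4 + 40y5

Subject to:
  2y1 + y2 + y3 + 2y4 + 3y5 ≥ 7
  2y1 + 5y2 + 4y3 + 4y4 + 5y5 ≥ 11
  y1, y2, y3, y4, y5 ≥ 0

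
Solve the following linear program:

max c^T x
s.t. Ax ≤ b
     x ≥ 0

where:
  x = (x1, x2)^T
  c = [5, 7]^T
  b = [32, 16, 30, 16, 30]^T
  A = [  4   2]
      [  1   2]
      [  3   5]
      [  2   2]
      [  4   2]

Evaluate the objective at each vertex of the feasible region:
  z(0, 0) = 0
  z(7.5, 0) = 37.5
  z(7, 1) = 42
  z(5, 3) = 46  ←
  z(0, 6) = 42
The maximum is at x1 = 5, x2 = 3.

x1 = 5, x2 = 3, z = 46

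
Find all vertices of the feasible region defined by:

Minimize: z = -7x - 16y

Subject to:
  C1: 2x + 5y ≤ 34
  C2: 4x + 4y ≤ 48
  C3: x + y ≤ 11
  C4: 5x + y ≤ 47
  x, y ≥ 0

(0, 0), (9.4, 0), (9, 2), (7, 4), (0, 6.8)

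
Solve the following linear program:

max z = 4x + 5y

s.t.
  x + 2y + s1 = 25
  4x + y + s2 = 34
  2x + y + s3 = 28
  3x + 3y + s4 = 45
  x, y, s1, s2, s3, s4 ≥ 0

Evaluate the objective at each vertex of the feasible region:
  z(0, 0) = 0
  z(8.5, 0) = 34
  z(6.333, 8.667) = 68.67
  z(5, 10) = 70  ←
  z(0, 12.5) = 62.5
The maximum is at x = 5, y = 10.

x = 5, y = 10, z = 70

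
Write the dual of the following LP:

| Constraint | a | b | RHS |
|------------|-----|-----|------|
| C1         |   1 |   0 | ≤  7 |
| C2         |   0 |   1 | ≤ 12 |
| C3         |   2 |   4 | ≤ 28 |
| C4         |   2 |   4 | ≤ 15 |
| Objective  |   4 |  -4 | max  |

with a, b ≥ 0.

Primal max cᵀx s.t. Ax ≤ b, x ≥ 0  →  Dual min bᵀy s.t. Aᵀy ≥ c, y ≥ 0.

Minimize: z = 7y1 + 12y2 + 28y3 + 15y4

Subject to:
  y1 + 2y3 + 2y4 ≥ 4
  y2 + 4y3 + 4y4 ≥ -4
  y1, y2, y3, y4 ≥ 0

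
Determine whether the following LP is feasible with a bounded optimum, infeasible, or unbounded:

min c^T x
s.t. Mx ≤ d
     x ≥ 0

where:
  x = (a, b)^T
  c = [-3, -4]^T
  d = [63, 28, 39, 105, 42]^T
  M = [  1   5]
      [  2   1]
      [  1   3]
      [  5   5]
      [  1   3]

Feasible with a bounded optimal solution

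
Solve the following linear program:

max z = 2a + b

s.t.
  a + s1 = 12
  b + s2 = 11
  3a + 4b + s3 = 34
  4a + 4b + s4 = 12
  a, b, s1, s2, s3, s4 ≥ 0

Evaluate the objective at each vertex of the feasible region:
  z(0, 0) = 0
  z(3, 0) = 6  ←
  z(0, 3) = 3
The maximum is at a = 3, b = 0.

a = 3, b = 0, z = 6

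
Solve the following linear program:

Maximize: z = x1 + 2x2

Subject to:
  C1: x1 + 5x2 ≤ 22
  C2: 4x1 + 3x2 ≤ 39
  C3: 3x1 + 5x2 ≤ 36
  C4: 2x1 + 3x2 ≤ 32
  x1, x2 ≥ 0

Evaluate the objective at each vertex of the feasible region:
  z(0, 0) = 0
  z(9.75, 0) = 9.75
  z(7.909, 2.455) = 12.82
  z(7, 3) = 13  ←
  z(0, 4.4) = 8.8
The maximum is at x1 = 7, x2 = 3.

x1 = 7, x2 = 3, z = 13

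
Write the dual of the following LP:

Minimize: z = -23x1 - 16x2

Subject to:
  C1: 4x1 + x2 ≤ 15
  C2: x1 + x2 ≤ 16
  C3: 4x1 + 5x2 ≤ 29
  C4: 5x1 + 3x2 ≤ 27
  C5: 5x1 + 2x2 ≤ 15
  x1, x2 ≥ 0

Primal min cᵀx s.t. Ax ≤ b, x ≥ 0  →  Dual max −bᵀy s.t. Aᵀy ≥ −c, y ≥ 0.

Maximize: z = -15y1 - 16y2 - 29y3 - 27y4 - 15y5

Subject to:
  4y1 + y2 + 4y3 + 5y4 + 5y5 ≥ 23
  y1 + y2 + 5y3 + 3y4 + 2y5 ≥ 16
  y1, y2, y3, y4, y5 ≥ 0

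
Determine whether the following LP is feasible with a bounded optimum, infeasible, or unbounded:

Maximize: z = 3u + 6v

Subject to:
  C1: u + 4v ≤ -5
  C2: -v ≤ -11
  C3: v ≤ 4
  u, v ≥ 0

Infeasible (no feasible solution exists)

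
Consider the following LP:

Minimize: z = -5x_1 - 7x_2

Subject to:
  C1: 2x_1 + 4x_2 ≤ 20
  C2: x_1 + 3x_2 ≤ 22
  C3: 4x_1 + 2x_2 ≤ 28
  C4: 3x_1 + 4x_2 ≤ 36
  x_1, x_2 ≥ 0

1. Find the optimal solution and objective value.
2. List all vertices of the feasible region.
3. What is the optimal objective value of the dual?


1. x_1 = 6, x_2 = 2, z = -44
2. (0, 0), (7, 0), (6, 2), (0, 5)
3. -44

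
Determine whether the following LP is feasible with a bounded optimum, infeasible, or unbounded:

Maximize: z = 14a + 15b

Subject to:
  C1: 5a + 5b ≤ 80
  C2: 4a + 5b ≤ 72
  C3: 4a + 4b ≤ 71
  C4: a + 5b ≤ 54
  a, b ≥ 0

Feasible with a bounded optimal solution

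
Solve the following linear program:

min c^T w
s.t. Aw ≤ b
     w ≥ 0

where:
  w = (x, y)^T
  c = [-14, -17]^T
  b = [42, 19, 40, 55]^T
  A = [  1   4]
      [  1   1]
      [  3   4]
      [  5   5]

Evaluate the objective at each vertex of the feasible region:
  z(0, 0) = 0
  z(11, 0) = -154
  z(4, 7) = -175  ←
  z(0, 10) = -170
The minimum is at x = 4, y = 7.

x = 4, y = 7, z = -175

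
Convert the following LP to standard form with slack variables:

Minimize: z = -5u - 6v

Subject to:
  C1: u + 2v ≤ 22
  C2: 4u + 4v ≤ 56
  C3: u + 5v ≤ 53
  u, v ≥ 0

min z = -5u - 6v

s.t.
  u + 2v + s1 = 22
  4u + 4v + s2 = 56
  u + 5v + s3 = 53
  u, v, s1, s2, s3 ≥ 0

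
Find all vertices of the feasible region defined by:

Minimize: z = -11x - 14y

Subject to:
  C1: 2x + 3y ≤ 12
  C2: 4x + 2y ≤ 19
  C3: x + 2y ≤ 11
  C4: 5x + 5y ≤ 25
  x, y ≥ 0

(0, 0), (4.75, 0), (4.5, 0.5), (3, 2), (0, 4)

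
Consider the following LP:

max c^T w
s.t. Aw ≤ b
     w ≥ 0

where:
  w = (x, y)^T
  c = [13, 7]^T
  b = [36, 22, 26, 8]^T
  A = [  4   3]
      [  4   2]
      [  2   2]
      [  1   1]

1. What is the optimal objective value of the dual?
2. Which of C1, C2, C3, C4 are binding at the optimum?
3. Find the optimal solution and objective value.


1. 74
2. C2, C4
3. x = 3, y = 5, z = 74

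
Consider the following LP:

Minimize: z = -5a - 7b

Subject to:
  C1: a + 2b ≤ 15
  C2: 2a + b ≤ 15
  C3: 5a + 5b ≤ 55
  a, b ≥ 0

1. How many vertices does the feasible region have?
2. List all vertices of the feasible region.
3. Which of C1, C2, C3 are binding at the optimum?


1. 4
2. (0, 0), (7.5, 0), (5, 5), (0, 7.5)
3. C1, C2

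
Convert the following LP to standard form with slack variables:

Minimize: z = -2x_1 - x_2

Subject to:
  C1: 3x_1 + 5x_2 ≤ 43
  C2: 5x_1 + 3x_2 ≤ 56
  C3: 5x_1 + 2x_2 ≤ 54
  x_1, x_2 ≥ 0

min z = -2x_1 - x_2

s.t.
  3x_1 + 5x_2 + s1 = 43
  5x_1 + 3x_2 + s2 = 56
  5x_1 + 2x_2 + s3 = 54
  x_1, x_2, s1, s2, s3 ≥ 0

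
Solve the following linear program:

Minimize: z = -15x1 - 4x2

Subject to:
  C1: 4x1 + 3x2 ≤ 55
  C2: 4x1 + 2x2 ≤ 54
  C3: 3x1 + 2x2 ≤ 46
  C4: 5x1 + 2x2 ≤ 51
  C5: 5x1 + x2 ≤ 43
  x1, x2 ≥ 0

Evaluate the objective at each vertex of the feasible region:
  z(0, 0) = 0
  z(8.6, 0) = -129
  z(7, 8) = -137  ←
  z(6.143, 10.14) = -132.7
  z(0, 18.33) = -73.33
The minimum is at x1 = 7, x2 = 8.

x1 = 7, x2 = 8, z = -137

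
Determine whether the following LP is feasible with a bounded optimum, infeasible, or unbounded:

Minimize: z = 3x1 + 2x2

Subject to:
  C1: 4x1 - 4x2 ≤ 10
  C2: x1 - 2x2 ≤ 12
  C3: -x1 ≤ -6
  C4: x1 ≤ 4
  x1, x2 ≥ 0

Infeasible (no feasible solution exists)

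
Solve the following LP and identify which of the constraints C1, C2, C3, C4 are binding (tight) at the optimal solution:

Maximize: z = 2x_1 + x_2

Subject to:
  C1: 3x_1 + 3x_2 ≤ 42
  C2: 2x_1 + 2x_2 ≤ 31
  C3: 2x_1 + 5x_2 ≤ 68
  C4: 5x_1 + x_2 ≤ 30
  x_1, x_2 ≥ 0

At x_1 = 4, x_2 = 10, compute slack b - a·x for each constraint:
  C1: 42 − 42 = 0  (binding)
  C2: 31 − 28 = 3  (slack)
  C3: 68 − 58 = 10  (slack)
  C4: 30 − 30 = 0  (binding)

Optimal: x_1 = 4, x_2 = 10
Binding: C1, C4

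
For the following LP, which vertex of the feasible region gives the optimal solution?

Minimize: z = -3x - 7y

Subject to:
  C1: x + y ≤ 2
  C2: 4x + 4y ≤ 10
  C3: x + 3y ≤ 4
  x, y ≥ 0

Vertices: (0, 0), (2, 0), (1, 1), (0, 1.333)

Evaluate the objective at each vertex of the feasible region:
  z(0, 0) = 0
  z(2, 0) = -6
  z(1, 1) = -10  ←
  z(0, 1.333) = -9.333
The minimum is at x = 1, y = 1.

(1, 1)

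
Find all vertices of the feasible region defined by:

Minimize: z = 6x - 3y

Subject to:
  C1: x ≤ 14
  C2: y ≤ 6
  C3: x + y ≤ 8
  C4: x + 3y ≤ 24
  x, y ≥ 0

(0, 0), (8, 0), (2, 6), (0, 6)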